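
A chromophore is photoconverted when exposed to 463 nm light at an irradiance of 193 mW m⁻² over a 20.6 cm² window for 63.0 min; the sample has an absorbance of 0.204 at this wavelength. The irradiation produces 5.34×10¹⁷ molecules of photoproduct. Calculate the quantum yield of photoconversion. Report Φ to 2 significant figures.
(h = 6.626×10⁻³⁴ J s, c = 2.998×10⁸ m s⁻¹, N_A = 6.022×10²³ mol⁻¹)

Product: 5.34×10¹⁷ / 6.022×10²³ = 8.867×10⁻⁷ mol.
Photon energy at 463 nm: hc/λ = (6.626×10⁻³⁴)(2.998×10⁸)/(463×10⁻⁹) = 4.290×10⁻¹⁹ J.
Energy delivered: (193 mW m⁻²)(20.6×10⁻⁴ m²)(3780 s) = 1.503 J.
Photons incident: 1.503 / 4.290×10⁻¹⁹ = 3.503×10¹⁸, i.e. 3.503×10¹⁸/6.022×10²³ = 5.817×10⁻⁶ mol.
Fraction absorbed: 1 − 10^(−0.204) = 0.3748.
Photons absorbed: 0.3748 × 5.817×10⁻⁶ = 2.180×10⁻⁶ mol.
Φ = 8.867×10⁻⁷ mol / 2.180×10⁻⁶ mol photons = 0.41.

Φ = 0.41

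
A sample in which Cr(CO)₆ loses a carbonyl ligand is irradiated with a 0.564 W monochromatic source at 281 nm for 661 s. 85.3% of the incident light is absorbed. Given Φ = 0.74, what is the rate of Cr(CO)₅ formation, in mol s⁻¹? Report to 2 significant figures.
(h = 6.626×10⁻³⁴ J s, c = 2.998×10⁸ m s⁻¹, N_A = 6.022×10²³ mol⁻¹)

Photon energy at 281 nm: hc/λ = (6.626×10⁻³⁴)(2.998×10⁸)/(281×10⁻⁹) = 7.069×10⁻¹⁹ J.
Energy delivered: (0.564 W)(661 s) = 372.8 J.
Photons incident: 372.8 / 7.069×10⁻¹⁹ = 5.274×10²⁰, i.e. 5.274×10²⁰/6.022×10²³ = 8.758×10⁻⁴ mol.
Photons absorbed: 0.853 × 8.758×10⁻⁴ = 7.471×10⁻⁴ mol.
Product formed: 0.74 × 7.471×10⁻⁴ = 5.529×10⁻⁴ mol.
Rate: 5.529×10⁻⁴ / 661 s = 8.4×10⁻⁷ mol s⁻¹.

8.4×10⁻⁷ mol s⁻¹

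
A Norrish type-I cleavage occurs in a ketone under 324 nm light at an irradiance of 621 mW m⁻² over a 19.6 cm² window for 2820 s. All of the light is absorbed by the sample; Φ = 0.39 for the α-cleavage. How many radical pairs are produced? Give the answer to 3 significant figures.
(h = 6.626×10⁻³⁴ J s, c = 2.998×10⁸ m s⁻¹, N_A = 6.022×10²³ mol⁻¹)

Photon energy at 324 nm: hc/λ = (6.626×10⁻³⁴)(2.998×10⁸)/(324×10⁻⁹) = 6.131×10⁻¹⁹ J.
Energy delivered: (621 mW m⁻²)(19.6×10⁻⁴ m²)(2820 s) = 3.432 J.
Photons incident: 3.432 / 6.131×10⁻¹⁹ = 5.598×10¹⁸, i.e. 5.598×10¹⁸/6.022×10²³ = 9.296×10⁻⁶ mol.
Product: Φ × n_abs = 0.39 × 9.296×10⁻⁶ = 3.625×10⁻⁶ mol.
As a count: 3.625×10⁻⁶ × 6.022×10²³ = 2.18×10¹⁸.

2.18×10¹⁸ radical pairs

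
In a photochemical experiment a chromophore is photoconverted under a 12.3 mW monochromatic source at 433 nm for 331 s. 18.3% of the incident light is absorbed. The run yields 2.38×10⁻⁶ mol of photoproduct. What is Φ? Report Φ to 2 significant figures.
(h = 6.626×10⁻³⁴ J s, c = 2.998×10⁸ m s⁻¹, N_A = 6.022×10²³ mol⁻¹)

Photon energy at 433 nm: hc/λ = (6.626×10⁻³⁴)(2.998×10⁸)/(433×10⁻⁹) = 4.588×10⁻¹⁹ J.
Energy delivered: (12.3 mW)(331 s) = 4.071 J.
Photons incident: 4.071 / 4.588×10⁻¹⁹ = 8.873×10¹⁸, i.e. 8.873×10¹⁸/6.022×10²³ = 1.473×10⁻⁵ mol.
Photons absorbed: 0.183 × 1.473×10⁻⁵ = 2.696×10⁻⁶ mol.
Φ = 2.38×10⁻⁶ mol / 2.696×10⁻⁶ mol photons = 0.88.

Φ = 0.88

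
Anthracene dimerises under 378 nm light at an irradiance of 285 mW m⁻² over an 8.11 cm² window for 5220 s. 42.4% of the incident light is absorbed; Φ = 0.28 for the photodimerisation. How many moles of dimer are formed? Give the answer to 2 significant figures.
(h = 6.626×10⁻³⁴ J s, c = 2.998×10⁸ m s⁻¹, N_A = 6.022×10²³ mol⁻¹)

Photon energy at 378 nm: hc/λ = (6.626×10⁻³⁴)(2.998×10⁸)/(378×10⁻⁹) = 5.255×10⁻¹⁹ J.
Energy delivered: (285 mW m⁻²)(8.11×10⁻⁴ m²)(5220 s) = 1.207 J.
Photons incident: 1.207 / 5.255×10⁻¹⁹ = 2.297×10¹⁸, i.e. 2.297×10¹⁸/6.022×10²³ = 3.814×10⁻⁶ mol.
Photons absorbed: 0.424 × 3.814×10⁻⁶ = 1.617×10⁻⁶ mol.
Product: Φ × n_abs = 0.28 × 1.617×10⁻⁶ = 4.528×10⁻⁷ mol.

4.5×10⁻⁷ mol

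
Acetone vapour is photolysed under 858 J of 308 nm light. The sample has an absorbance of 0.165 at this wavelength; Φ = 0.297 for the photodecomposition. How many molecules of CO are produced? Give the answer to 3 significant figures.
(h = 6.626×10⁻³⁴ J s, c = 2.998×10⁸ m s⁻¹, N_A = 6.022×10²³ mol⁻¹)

1.25×10²⁰ molecules

Photon energy at 308 nm: hc/λ = (6.626×10⁻³⁴)(2.998×10⁸)/(308×10⁻⁹) = 6.450×10⁻¹⁹ J.
Photons incident: 858 / 6.450×10⁻¹⁹ = 1.330×10²¹, i.e. 1.330×10²¹/6.022×10²³ = 0.002209 mol.
Fraction absorbed: 1 − 10^(−0.165) = 0.3161.
Photons absorbed: 0.3161 × 0.002209 = 6.983×10⁻⁴ mol.
Product: Φ × n_abs = 0.297 × 6.983×10⁻⁴ = 2.074×10⁻⁴ mol.
As a count: 2.074×10⁻⁴ × 6.022×10²³ = 1.25×10²⁰.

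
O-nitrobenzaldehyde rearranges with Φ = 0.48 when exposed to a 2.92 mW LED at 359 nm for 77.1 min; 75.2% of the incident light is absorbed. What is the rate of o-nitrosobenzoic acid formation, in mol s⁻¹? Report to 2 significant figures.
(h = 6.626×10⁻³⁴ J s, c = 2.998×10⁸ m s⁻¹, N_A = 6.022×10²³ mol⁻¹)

3.2×10⁻⁹ mol s⁻¹

Photon energy at 359 nm: hc/λ = (6.626×10⁻³⁴)(2.998×10⁸)/(359×10⁻⁹) = 5.533×10⁻¹⁹ J.
Energy delivered: (2.92 mW)(4626 s) = 13.51 J.
Photons incident: 13.51 / 5.533×10⁻¹⁹ = 2.442×10¹⁹, i.e. 2.442×10¹⁹/6.022×10²³ = 4.055×10⁻⁵ mol.
Photons absorbed: 0.752 × 4.055×10⁻⁵ = 3.049×10⁻⁵ mol.
Product formed: 0.48 × 3.049×10⁻⁵ = 1.464×10⁻⁵ mol.
Rate: 1.464×10⁻⁵ / 4626 s = 3.2×10⁻⁹ mol s⁻¹.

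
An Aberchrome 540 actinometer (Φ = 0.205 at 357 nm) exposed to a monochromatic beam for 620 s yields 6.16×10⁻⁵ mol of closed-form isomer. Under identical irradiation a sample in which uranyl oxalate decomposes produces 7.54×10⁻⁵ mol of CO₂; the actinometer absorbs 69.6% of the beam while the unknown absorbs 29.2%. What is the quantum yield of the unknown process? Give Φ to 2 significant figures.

Photons absorbed by the actinometer: 6.16×10⁻⁵ / 0.205 = 3.005×10⁻⁴ mol.
Incident flux: 3.005×10⁻⁴ / 0.696 = 4.318×10⁻⁴ einstein.
Absorbed by unknown: 0.292 × 4.318×10⁻⁴ = 1.261×10⁻⁴ mol.
Φ(unknown) = 7.54×10⁻⁵ / 1.261×10⁻⁴ = 0.60.

Φ = 0.60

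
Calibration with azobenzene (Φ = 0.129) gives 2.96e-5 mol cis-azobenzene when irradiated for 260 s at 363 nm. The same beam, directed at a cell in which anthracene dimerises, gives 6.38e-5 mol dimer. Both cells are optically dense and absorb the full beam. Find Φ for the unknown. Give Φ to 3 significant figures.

Φ = 0.278

Photons absorbed by the actinometer: 2.96e-5 / 0.129 = 2.295e-4 mol.
Φ(unknown) = 6.38e-5 / 2.295e-4 = 0.278.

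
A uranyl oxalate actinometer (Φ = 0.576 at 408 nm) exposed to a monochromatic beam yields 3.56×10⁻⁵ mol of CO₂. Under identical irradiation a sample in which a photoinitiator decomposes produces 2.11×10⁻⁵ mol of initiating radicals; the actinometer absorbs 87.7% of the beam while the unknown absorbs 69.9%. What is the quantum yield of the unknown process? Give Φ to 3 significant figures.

Φ = 0.428

Photons absorbed by the actinometer: 3.56×10⁻⁵ / 0.576 = 6.181×10⁻⁵ mol.
Incident flux: 6.181×10⁻⁵ / 0.877 = 7.048×10⁻⁵ einstein.
Absorbed by unknown: 0.699 × 7.048×10⁻⁵ = 4.927×10⁻⁵ mol.
Φ(unknown) = 2.11×10⁻⁵ / 4.927×10⁻⁵ = 0.428.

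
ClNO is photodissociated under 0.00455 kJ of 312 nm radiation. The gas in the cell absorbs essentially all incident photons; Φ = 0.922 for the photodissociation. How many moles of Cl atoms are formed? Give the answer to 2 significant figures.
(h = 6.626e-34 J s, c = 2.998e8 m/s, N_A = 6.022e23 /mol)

1.1e-5 mol

Photon energy at 312 nm: hc/λ = (6.626e-34)(2.998e8)/(312e-9) = 6.367e-19 J.
Incident energy: 0.00455 kJ = 4.55 J.
Photons incident: 4.55 / 6.367e-19 = 7.146e18, i.e. 7.146e18/6.022e23 = 1.187e-5 mol.
Product: Φ × n_abs = 0.922 × 1.187e-5 = 1.094e-5 mol.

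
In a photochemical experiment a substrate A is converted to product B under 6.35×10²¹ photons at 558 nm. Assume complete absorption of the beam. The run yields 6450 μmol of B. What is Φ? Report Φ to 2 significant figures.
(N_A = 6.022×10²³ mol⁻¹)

Φ = 0.61

Product: 6450 μmol = 0.00645 mol.
Moles of photons: 6.35×10²¹ / 6.022×10²³ = 0.01054 mol.
Φ = 0.00645 mol / 0.01054 mol photons = 0.61.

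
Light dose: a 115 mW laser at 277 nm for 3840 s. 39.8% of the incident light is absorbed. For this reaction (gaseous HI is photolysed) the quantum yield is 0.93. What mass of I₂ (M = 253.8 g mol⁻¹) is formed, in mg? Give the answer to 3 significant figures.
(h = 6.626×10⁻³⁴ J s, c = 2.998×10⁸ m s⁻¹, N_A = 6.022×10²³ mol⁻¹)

Photon energy at 277 nm: hc/λ = (6.626×10⁻³⁴)(2.998×10⁸)/(277×10⁻⁹) = 7.171×10⁻¹⁹ J.
Energy delivered: (115 mW)(3840 s) = 441.6 J.
Photons incident: 441.6 / 7.171×10⁻¹⁹ = 6.158×10²⁰, i.e. 6.158×10²⁰/6.022×10²³ = 0.001023 mol.
Photons absorbed: 0.398 × 0.001023 = 4.072×10⁻⁴ mol.
Product: Φ × n_abs = 0.93 × 4.072×10⁻⁴ = 3.787×10⁻⁴ mol.
Mass: 3.787×10⁻⁴ × 253.8 = 0.09611 g = 96.1 mg.

96.1 mg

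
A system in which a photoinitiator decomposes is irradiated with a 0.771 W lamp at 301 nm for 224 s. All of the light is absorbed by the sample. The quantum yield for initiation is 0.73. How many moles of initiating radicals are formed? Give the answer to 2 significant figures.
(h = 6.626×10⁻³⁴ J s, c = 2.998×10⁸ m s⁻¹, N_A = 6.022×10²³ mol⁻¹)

Photon energy at 301 nm: hc/λ = (6.626×10⁻³⁴)(2.998×10⁸)/(301×10⁻⁹) = 6.600×10⁻¹⁹ J.
Energy delivered: (0.771 W)(224 s) = 172.7 J.
Photons incident: 172.7 / 6.600×10⁻¹⁹ = 2.617×10²⁰, i.e. 2.617×10²⁰/6.022×10²³ = 4.346×10⁻⁴ mol.
Product: Φ × n_abs = 0.73 × 4.346×10⁻⁴ = 3.173×10⁻⁴ mol.

3.2×10⁻⁴ mol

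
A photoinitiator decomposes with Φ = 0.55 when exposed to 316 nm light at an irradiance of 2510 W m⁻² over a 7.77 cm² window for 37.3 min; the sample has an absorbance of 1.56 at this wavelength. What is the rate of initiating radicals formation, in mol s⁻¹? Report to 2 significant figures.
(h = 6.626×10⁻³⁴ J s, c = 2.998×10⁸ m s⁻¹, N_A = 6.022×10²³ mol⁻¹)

2.8×10⁻⁶ mol s⁻¹

Photon energy at 316 nm: hc/λ = (6.626×10⁻³⁴)(2.998×10⁸)/(316×10⁻⁹) = 6.286×10⁻¹⁹ J.
Energy delivered: (2510 W m⁻²)(7.77×10⁻⁴ m²)(2238 s) = 4365 J.
Photons incident: 4365 / 6.286×10⁻¹⁹ = 6.944×10²¹, i.e. 6.944×10²¹/6.022×10²³ = 0.01153 mol.
Fraction absorbed: 1 − 10^(−1.56) = 0.9725.
Photons absorbed: 0.9725 × 0.01153 = 0.01121 mol.
Product formed: 0.55 × 0.01121 = 0.006166 mol.
Rate: 0.006166 / 2238 s = 2.8×10⁻⁶ mol s⁻¹.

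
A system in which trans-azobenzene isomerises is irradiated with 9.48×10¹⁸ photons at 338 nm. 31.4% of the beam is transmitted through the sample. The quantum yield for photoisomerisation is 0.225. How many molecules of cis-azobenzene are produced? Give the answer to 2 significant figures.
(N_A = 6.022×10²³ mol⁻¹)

Moles of photons: 9.48×10¹⁸ / 6.022×10²³ = 1.574×10⁻⁵ mol.
Fraction absorbed: 1 − 31.4/100 = 0.6860.
Photons absorbed: 0.6860 × 1.574×10⁻⁵ = 1.080×10⁻⁵ mol.
Product: Φ × n_abs = 0.225 × 1.080×10⁻⁵ = 2.430×10⁻⁶ mol.
As a count: 2.430×10⁻⁶ × 6.022×10²³ = 1.5×10¹⁸.

1.5×10¹⁸ molecules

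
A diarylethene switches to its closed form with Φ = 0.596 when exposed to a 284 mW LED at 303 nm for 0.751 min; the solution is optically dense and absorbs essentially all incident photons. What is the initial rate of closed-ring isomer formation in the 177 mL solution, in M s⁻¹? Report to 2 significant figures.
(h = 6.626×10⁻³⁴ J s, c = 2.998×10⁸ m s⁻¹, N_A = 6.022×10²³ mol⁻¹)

Photon energy at 303 nm: hc/λ = (6.626×10⁻³⁴)(2.998×10⁸)/(303×10⁻⁹) = 6.556×10⁻¹⁹ J.
Energy delivered: (284 mW)(45.06 s) = 12.80 J.
Photons incident: 12.80 / 6.556×10⁻¹⁹ = 1.952×10¹⁹, i.e. 1.952×10¹⁹/6.022×10²³ = 3.241×10⁻⁵ mol.
Product formed: 0.596 × 3.241×10⁻⁵ = 1.932×10⁻⁵ mol.
Rate: 1.932×10⁻⁵ mol / (45.06 s × 0.177 L) = 2.4×10⁻⁶ M s⁻¹.

2.4×10⁻⁶ M s⁻¹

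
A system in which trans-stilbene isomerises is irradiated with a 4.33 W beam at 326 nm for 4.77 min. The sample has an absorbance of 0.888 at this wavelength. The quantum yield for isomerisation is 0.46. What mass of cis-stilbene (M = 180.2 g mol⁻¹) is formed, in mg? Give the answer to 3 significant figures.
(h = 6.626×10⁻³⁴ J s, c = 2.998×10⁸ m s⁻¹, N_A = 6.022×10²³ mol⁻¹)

244 mg

Photon energy at 326 nm: hc/λ = (6.626×10⁻³⁴)(2.998×10⁸)/(326×10⁻⁹) = 6.093×10⁻¹⁹ J.
Energy delivered: (4.33 W)(286.2 s) = 1239 J.
Photons incident: 1239 / 6.093×10⁻¹⁹ = 2.033×10²¹, i.e. 2.033×10²¹/6.022×10²³ = 0.003376 mol.
Fraction absorbed: 1 − 10^(−0.888) = 0.8706.
Photons absorbed: 0.8706 × 0.003376 = 0.002939 mol.
Product: Φ × n_abs = 0.46 × 0.002939 = 0.001352 mol.
Mass: 0.001352 × 180.2 = 0.2436 g = 244 mg.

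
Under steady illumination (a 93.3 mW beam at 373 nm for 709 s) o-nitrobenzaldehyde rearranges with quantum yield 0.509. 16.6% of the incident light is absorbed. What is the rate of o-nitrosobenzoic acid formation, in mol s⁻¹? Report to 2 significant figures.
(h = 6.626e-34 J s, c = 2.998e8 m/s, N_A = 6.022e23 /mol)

2.5e-8 mol s⁻¹

Photon energy at 373 nm: hc/λ = (6.626e-34)(2.998e8)/(373e-9) = 5.326e-19 J.
Energy delivered: (93.3 mW)(709 s) = 66.15 J.
Photons incident: 66.15 / 5.326e-19 = 1.242e20, i.e. 1.242e20/6.022e23 = 2.062e-4 mol.
Photons absorbed: 0.166 × 2.062e-4 = 3.423e-5 mol.
Product formed: 0.509 × 3.423e-5 = 1.742e-5 mol.
Rate: 1.742e-5 / 709 s = 2.5e-8 mol s⁻¹.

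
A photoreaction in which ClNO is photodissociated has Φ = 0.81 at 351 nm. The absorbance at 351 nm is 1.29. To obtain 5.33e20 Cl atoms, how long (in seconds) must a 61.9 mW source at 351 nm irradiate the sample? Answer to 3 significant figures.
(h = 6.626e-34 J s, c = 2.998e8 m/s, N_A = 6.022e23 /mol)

t ≈ 6340 s

Product: 5.33e20 / 6.022e23 = 8.851e-4 mol.
Photons that must be absorbed: 8.851e-4 / 0.81 = 0.001093 mol.
Fraction absorbed: 1 − 10^(−1.29) = 0.9487.
Incident photons needed: 0.001093 / 0.9487 = 0.001152 mol.
Photon energy: hc/λ = 5.659e-19 J; per mole, 3.408e5 J mol⁻¹.
Energy required: 0.001152 × 3.408e5 = 392.6 J.
Time: 392.6 J / 0.0619 W = 6340 s.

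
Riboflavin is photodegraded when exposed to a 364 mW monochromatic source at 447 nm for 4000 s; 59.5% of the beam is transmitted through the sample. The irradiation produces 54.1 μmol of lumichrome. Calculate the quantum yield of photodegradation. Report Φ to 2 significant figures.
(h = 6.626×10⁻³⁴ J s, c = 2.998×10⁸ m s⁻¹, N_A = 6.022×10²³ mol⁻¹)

Product: 54.1 μmol = 5.41×10⁻⁵ mol.
Photon energy at 447 nm: hc/λ = (6.626×10⁻³⁴)(2.998×10⁸)/(447×10⁻⁹) = 4.444×10⁻¹⁹ J.
Energy delivered: (364 mW)(4000 s) = 1456 J.
Photons incident: 1456 / 4.444×10⁻¹⁹ = 3.276×10²¹, i.e. 3.276×10²¹/6.022×10²³ = 0.005440 mol.
Fraction absorbed: 1 − 59.5/100 = 0.4050.
Photons absorbed: 0.4050 × 0.005440 = 0.002203 mol.
Φ = 5.41×10⁻⁵ mol / 0.002203 mol photons = 0.025.

Φ = 0.025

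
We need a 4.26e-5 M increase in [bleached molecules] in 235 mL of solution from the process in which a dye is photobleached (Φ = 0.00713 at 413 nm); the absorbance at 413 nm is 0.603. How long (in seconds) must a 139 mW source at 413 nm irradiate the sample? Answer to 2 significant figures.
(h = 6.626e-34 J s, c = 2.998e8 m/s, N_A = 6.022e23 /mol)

t ≈ 3900 s

Product: (4.26e-5 M)(0.235 L) = 1.001e-5 mol.
Photons that must be absorbed: 1.001e-5 / 0.00713 = 0.001404 mol.
Fraction absorbed: 1 − 10^(−0.603) = 0.7505.
Incident photons needed: 0.001404 / 0.7505 = 0.001871 mol.
Photon energy: hc/λ = 4.810e-19 J; per mole, 2.897e5 J mol⁻¹.
Energy required: 0.001871 × 2.897e5 = 542.0 J.
Time: 542.0 J / 0.139 W = 3900 s.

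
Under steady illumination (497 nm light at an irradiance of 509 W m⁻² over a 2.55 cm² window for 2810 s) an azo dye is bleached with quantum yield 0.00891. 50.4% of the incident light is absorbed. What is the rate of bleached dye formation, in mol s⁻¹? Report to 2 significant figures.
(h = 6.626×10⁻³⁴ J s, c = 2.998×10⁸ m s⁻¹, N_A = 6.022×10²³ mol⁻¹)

Photon energy at 497 nm: hc/λ = (6.626×10⁻³⁴)(2.998×10⁸)/(497×10⁻⁹) = 3.997×10⁻¹⁹ J.
Energy delivered: (509 W m⁻²)(2.55×10⁻⁴ m²)(2810 s) = 364.7 J.
Photons incident: 364.7 / 3.997×10⁻¹⁹ = 9.124×10²⁰, i.e. 9.124×10²⁰/6.022×10²³ = 0.001515 mol.
Photons absorbed: 0.504 × 0.001515 = 7.636×10⁻⁴ mol.
Product formed: 0.00891 × 7.636×10⁻⁴ = 6.804×10⁻⁶ mol.
Rate: 6.804×10⁻⁶ / 2810 s = 2.4×10⁻⁹ mol s⁻¹.

2.4×10⁻⁹ mol s⁻¹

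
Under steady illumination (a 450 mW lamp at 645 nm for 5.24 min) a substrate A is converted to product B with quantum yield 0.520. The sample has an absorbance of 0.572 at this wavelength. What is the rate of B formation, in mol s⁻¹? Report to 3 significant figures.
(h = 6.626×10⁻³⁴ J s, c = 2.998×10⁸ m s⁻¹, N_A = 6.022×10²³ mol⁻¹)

9.24×10⁻⁷ mol s⁻¹

Photon energy at 645 nm: hc/λ = (6.626×10⁻³⁴)(2.998×10⁸)/(645×10⁻⁹) = 3.080×10⁻¹⁹ J.
Energy delivered: (450 mW)(314.4 s) = 141.5 J.
Photons incident: 141.5 / 3.080×10⁻¹⁹ = 4.594×10²⁰, i.e. 4.594×10²⁰/6.022×10²³ = 7.629×10⁻⁴ mol.
Fraction absorbed: 1 − 10^(−0.572) = 0.7321.
Photons absorbed: 0.7321 × 7.629×10⁻⁴ = 5.585×10⁻⁴ mol.
Product formed: 0.520 × 5.585×10⁻⁴ = 2.904×10⁻⁴ mol.
Rate: 2.904×10⁻⁴ / 314.4 s = 9.24×10⁻⁷ mol s⁻¹.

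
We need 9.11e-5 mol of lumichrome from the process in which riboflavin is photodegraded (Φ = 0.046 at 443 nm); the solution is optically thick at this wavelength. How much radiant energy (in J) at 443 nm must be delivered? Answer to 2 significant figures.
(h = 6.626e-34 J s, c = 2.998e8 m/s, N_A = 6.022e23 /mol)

Photons that must be absorbed: 9.11e-5 / 0.046 = 0.001980 mol.
Photon energy: hc/λ = 4.484e-19 J; per mole, 2.700e5 J mol⁻¹.
Energy required: 0.001980 × 2.700e5 = 530 J.

530 J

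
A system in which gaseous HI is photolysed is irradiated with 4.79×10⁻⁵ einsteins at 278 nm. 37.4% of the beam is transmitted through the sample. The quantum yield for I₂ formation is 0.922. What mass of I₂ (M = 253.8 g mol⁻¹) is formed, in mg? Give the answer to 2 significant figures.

7.0 mg

Fraction absorbed: 1 − 37.4/100 = 0.6260.
Photons absorbed: 0.6260 × 4.79×10⁻⁵ = 2.999×10⁻⁵ mol.
Product: Φ × n_abs = 0.922 × 2.999×10⁻⁵ = 2.765×10⁻⁵ mol.
Mass: 2.765×10⁻⁵ × 253.8 = 0.007018 g = 7.0 mg.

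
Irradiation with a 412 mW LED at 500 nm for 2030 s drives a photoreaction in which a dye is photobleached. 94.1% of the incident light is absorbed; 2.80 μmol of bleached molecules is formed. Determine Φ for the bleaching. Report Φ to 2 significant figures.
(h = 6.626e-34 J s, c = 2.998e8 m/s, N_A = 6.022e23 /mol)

Φ = 8.5e-4

Product: 2.80 μmol = 2.80e-6 mol.
Photon energy at 500 nm: hc/λ = (6.626e-34)(2.998e8)/(500e-9) = 3.973e-19 J.
Energy delivered: (412 mW)(2030 s) = 836.4 J.
Photons incident: 836.4 / 3.973e-19 = 2.105e21, i.e. 2.105e21/6.022e23 = 0.003496 mol.
Photons absorbed: 0.941 × 0.003496 = 0.003290 mol.
Φ = 2.80e-6 mol / 0.003290 mol photons = 8.5e-4.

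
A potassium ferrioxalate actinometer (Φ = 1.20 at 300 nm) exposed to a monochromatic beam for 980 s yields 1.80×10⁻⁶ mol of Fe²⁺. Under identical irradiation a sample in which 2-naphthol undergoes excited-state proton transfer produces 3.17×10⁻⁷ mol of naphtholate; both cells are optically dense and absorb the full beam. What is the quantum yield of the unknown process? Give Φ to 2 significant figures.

Photons absorbed by the actinometer: 1.80×10⁻⁶ / 1.20 = 1.500×10⁻⁶ mol.
Φ(unknown) = 3.17×10⁻⁷ / 1.500×10⁻⁶ = 0.21.

Φ = 0.21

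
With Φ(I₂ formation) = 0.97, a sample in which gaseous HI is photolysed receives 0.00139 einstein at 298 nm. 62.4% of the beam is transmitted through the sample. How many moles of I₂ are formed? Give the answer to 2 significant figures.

Fraction absorbed: 1 − 62.4/100 = 0.3760.
Photons absorbed: 0.3760 × 0.00139 = 5.226e-4 mol.
Product: Φ × n_abs = 0.97 × 5.226e-4 = 5.069e-4 mol.

5.1e-4 mol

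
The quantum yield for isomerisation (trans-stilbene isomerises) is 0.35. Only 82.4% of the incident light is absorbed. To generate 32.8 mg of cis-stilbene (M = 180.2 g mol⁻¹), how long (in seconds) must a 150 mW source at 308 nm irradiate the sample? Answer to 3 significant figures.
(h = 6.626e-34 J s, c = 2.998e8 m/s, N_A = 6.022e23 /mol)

Product: 32.8 mg / 180.2 g mol⁻¹ = 1.820e-4 mol.
Photons that must be absorbed: 1.820e-4 / 0.35 = 5.200e-4 mol.
Incident photons needed: 5.200e-4 / 0.824 = 6.311e-4 mol.
Photon energy: hc/λ = 6.450e-19 J; per mole, 3.884e5 J mol⁻¹.
Energy required: 6.311e-4 × 3.884e5 = 245.1 J.
Time: 245.1 J / 0.15 W = 1630 s.

t ≈ 1630 s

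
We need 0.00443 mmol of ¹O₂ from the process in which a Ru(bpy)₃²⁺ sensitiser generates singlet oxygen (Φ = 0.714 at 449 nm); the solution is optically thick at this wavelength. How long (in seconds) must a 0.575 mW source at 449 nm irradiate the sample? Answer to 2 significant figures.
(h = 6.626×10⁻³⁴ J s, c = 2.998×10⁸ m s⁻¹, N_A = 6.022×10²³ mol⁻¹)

t ≈ 2900 s

Product: 0.00443 mmol = 4.43×10⁻⁶ mol.
Photons that must be absorbed: 4.43×10⁻⁶ / 0.714 = 6.204×10⁻⁶ mol.
Photon energy: hc/λ = 4.424×10⁻¹⁹ J; per mole, 2.664×10⁵ J mol⁻¹.
Energy required: 6.204×10⁻⁶ × 2.664×10⁵ = 1.653 J.
Time: 1.653 J / 0.000575 W = 2900 s.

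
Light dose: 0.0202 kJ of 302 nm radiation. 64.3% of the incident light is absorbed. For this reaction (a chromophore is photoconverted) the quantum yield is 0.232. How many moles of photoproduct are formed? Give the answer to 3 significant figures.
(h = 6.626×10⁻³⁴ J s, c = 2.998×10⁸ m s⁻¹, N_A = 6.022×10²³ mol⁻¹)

Photon energy at 302 nm: hc/λ = (6.626×10⁻³⁴)(2.998×10⁸)/(302×10⁻⁹) = 6.578×10⁻¹⁹ J.
Incident energy: 0.0202 kJ = 20.2 J.
Photons incident: 20.2 / 6.578×10⁻¹⁹ = 3.071×10¹⁹, i.e. 3.071×10¹⁹/6.022×10²³ = 5.100×10⁻⁵ mol.
Photons absorbed: 0.643 × 5.100×10⁻⁵ = 3.279×10⁻⁵ mol.
Product: Φ × n_abs = 0.232 × 3.279×10⁻⁵ = 7.607×10⁻⁶ mol.

7.61×10⁻⁶ mol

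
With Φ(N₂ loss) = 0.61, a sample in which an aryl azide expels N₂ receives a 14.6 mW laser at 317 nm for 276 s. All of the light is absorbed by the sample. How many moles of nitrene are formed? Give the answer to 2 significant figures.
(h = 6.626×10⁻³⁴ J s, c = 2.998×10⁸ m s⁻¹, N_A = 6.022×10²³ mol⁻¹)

Photon energy at 317 nm: hc/λ = (6.626×10⁻³⁴)(2.998×10⁸)/(317×10⁻⁹) = 6.266×10⁻¹⁹ J.
Energy delivered: (14.6 mW)(276 s) = 4.030 J.
Photons incident: 4.030 / 6.266×10⁻¹⁹ = 6.432×10¹⁸, i.e. 6.432×10¹⁸/6.022×10²³ = 1.068×10⁻⁵ mol.
Product: Φ × n_abs = 0.61 × 1.068×10⁻⁵ = 6.515×10⁻⁶ mol.

6.5×10⁻⁶ mol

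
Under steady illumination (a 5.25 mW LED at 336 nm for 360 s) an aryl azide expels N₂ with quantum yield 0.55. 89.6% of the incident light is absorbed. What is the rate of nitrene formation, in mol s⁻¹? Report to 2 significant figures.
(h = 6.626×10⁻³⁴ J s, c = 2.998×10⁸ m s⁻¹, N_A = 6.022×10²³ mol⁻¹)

7.3×10⁻⁹ mol s⁻¹

Photon energy at 336 nm: hc/λ = (6.626×10⁻³⁴)(2.998×10⁸)/(336×10⁻⁹) = 5.912×10⁻¹⁹ J.
Energy delivered: (5.25 mW)(360 s) = 1.890 J.
Photons incident: 1.890 / 5.912×10⁻¹⁹ = 3.197×10¹⁸, i.e. 3.197×10¹⁸/6.022×10²³ = 5.309×10⁻⁶ mol.
Photons absorbed: 0.896 × 5.309×10⁻⁶ = 4.757×10⁻⁶ mol.
Product formed: 0.55 × 4.757×10⁻⁶ = 2.616×10⁻⁶ mol.
Rate: 2.616×10⁻⁶ / 360 s = 7.3×10⁻⁹ mol s⁻¹.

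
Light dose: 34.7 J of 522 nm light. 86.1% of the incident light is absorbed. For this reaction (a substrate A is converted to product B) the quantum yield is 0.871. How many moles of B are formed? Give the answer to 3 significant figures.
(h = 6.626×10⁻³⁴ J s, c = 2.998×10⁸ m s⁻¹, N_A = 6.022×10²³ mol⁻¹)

1.14×10⁻⁴ mol

Photon energy at 522 nm: hc/λ = (6.626×10⁻³⁴)(2.998×10⁸)/(522×10⁻⁹) = 3.806×10⁻¹⁹ J.
Photons incident: 34.7 / 3.806×10⁻¹⁹ = 9.117×10¹⁹, i.e. 9.117×10¹⁹/6.022×10²³ = 1.514×10⁻⁴ mol.
Photons absorbed: 0.861 × 1.514×10⁻⁴ = 1.304×10⁻⁴ mol.
Product: Φ × n_abs = 0.871 × 1.304×10⁻⁴ = 1.136×10⁻⁴ mol.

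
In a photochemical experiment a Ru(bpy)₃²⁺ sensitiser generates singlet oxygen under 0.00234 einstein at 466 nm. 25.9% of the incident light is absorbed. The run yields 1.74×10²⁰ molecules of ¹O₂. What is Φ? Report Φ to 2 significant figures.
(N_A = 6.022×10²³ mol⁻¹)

Product: 1.74×10²⁰ / 6.022×10²³ = 2.889×10⁻⁴ mol.
Photons absorbed: 0.259 × 0.00234 = 6.061×10⁻⁴ mol.
Φ = 2.889×10⁻⁴ mol / 6.061×10⁻⁴ mol photons = 0.48.

Φ = 0.48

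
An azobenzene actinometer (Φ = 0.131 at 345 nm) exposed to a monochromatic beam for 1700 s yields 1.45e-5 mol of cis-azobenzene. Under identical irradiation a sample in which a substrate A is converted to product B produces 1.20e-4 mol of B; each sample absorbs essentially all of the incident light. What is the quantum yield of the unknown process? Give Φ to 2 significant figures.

Photons absorbed by the actinometer: 1.45e-5 / 0.131 = 1.107e-4 mol.
Φ(unknown) = 1.20e-4 / 1.107e-4 = 1.1.

Φ = 1.1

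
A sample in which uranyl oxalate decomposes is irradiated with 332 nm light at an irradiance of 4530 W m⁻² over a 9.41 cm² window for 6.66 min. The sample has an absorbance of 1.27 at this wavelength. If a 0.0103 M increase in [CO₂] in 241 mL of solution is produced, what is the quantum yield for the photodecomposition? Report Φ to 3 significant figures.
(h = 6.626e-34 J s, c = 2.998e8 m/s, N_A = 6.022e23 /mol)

Φ = 0.555

Product: (0.0103 M)(0.241 L) = 0.002482 mol.
Photon energy at 332 nm: hc/λ = (6.626e-34)(2.998e8)/(332e-9) = 5.983e-19 J.
Energy delivered: (4530 W m⁻²)(9.41e-4 m²)(399.6 s) = 1703 J.
Photons incident: 1703 / 5.983e-19 = 2.846e21, i.e. 2.846e21/6.022e23 = 0.004726 mol.
Fraction absorbed: 1 − 10^(−1.27) = 0.9463.
Photons absorbed: 0.9463 × 0.004726 = 0.004472 mol.
Φ = 0.002482 mol / 0.004472 mol photons = 0.555.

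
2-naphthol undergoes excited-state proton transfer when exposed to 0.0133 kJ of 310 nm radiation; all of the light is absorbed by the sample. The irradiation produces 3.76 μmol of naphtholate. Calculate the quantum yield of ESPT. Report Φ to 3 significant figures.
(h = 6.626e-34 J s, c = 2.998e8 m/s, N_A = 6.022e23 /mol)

Product: 3.76 μmol = 3.76e-6 mol.
Photon energy at 310 nm: hc/λ = (6.626e-34)(2.998e8)/(310e-9) = 6.408e-19 J.
Incident energy: 0.0133 kJ = 13.3 J.
Photons incident: 13.3 / 6.408e-19 = 2.076e19, i.e. 2.076e19/6.022e23 = 3.447e-5 mol.
Φ = 3.76e-6 mol / 3.447e-5 mol photons = 0.109.

Φ = 0.109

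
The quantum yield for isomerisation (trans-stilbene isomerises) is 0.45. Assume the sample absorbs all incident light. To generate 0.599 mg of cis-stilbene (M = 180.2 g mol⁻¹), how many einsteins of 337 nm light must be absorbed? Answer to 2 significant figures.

Product: 0.599 mg / 180.2 g mol⁻¹ = 3.324e-6 mol.
Photons that must be absorbed: 3.324e-6 / 0.45 = 7.387e-6 mol.

7.4e-6 einstein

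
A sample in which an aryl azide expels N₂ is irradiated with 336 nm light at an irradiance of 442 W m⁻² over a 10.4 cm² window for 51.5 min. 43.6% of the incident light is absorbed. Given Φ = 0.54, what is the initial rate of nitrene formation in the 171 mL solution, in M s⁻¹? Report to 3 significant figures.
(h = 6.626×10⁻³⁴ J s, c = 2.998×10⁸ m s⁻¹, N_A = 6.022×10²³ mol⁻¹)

Photon energy at 336 nm: hc/λ = (6.626×10⁻³⁴)(2.998×10⁸)/(336×10⁻⁹) = 5.912×10⁻¹⁹ J.
Energy delivered: (442 W m⁻²)(10.4×10⁻⁴ m²)(3090 s) = 1420 J.
Photons incident: 1420 / 5.912×10⁻¹⁹ = 2.402×10²¹, i.e. 2.402×10²¹/6.022×10²³ = 0.003989 mol.
Photons absorbed: 0.436 × 0.003989 = 0.001739 mol.
Product formed: 0.54 × 0.001739 = 9.391×10⁻⁴ mol.
Rate: 9.391×10⁻⁴ mol / (3090 s × 0.171 L) = 1.78×10⁻⁶ M s⁻¹.

1.78×10⁻⁶ M s⁻¹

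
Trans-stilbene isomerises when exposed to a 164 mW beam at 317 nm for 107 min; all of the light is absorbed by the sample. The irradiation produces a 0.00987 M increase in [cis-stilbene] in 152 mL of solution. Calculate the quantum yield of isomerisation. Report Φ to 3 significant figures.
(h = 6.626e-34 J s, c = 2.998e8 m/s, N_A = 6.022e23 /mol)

Φ = 0.538

Product: (0.00987 M)(0.152 L) = 0.001500 mol.
Photon energy at 317 nm: hc/λ = (6.626e-34)(2.998e8)/(317e-9) = 6.266e-19 J.
Energy delivered: (164 mW)(6420 s) = 1053 J.
Photons incident: 1053 / 6.266e-19 = 1.680e21, i.e. 1.680e21/6.022e23 = 0.002790 mol.
Φ = 0.001500 mol / 0.002790 mol photons = 0.538.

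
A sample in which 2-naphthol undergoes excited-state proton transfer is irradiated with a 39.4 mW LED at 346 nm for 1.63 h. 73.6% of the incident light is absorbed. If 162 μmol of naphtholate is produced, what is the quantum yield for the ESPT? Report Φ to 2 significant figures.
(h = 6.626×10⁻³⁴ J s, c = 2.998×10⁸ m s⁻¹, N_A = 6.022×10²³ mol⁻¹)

Φ = 0.33

Product: 162 μmol = 1.62×10⁻⁴ mol.
Photon energy at 346 nm: hc/λ = (6.626×10⁻³⁴)(2.998×10⁸)/(346×10⁻⁹) = 5.741×10⁻¹⁹ J.
Energy delivered: (39.4 mW)(5868 s) = 231.2 J.
Photons incident: 231.2 / 5.741×10⁻¹⁹ = 4.027×10²⁰, i.e. 4.027×10²⁰/6.022×10²³ = 6.687×10⁻⁴ mol.
Photons absorbed: 0.736 × 6.687×10⁻⁴ = 4.922×10⁻⁴ mol.
Φ = 1.62×10⁻⁴ mol / 4.922×10⁻⁴ mol photons = 0.33.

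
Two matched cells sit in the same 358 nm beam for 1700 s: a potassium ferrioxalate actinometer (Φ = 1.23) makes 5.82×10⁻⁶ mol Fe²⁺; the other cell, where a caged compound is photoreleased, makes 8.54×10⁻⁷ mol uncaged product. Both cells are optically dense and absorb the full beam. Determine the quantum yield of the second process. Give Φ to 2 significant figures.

Photons absorbed by the actinometer: 5.82×10⁻⁶ / 1.23 = 4.732×10⁻⁶ mol.
Φ(unknown) = 8.54×10⁻⁷ / 4.732×10⁻⁶ = 0.18.

Φ = 0.18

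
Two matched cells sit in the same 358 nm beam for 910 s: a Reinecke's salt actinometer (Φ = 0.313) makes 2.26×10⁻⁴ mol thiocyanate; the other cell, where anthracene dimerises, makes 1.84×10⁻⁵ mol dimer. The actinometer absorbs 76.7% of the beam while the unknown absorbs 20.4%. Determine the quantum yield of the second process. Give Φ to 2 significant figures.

Photons absorbed by the actinometer: 2.26×10⁻⁴ / 0.313 = 7.220×10⁻⁴ mol.
Incident flux: 7.220×10⁻⁴ / 0.767 = 9.413×10⁻⁴ einstein.
Absorbed by unknown: 0.204 × 9.413×10⁻⁴ = 1.920×10⁻⁴ mol.
Φ(unknown) = 1.84×10⁻⁵ / 1.920×10⁻⁴ = 0.096.

Φ = 0.096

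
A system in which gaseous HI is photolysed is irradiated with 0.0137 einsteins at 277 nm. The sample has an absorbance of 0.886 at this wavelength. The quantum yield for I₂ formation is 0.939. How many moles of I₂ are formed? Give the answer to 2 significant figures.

0.011 mol

Fraction absorbed: 1 − 10^(−0.886) = 0.8700.
Photons absorbed: 0.8700 × 0.0137 = 0.01192 mol.
Product: Φ × n_abs = 0.939 × 0.01192 = 0.01119 mol.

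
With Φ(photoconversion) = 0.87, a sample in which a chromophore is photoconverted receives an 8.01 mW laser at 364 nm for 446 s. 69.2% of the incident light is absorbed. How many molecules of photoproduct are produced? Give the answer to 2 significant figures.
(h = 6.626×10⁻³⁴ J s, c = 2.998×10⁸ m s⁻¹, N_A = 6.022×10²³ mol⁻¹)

3.9×10¹⁸ molecules

Photon energy at 364 nm: hc/λ = (6.626×10⁻³⁴)(2.998×10⁸)/(364×10⁻⁹) = 5.457×10⁻¹⁹ J.
Energy delivered: (8.01 mW)(446 s) = 3.572 J.
Photons incident: 3.572 / 5.457×10⁻¹⁹ = 6.546×10¹⁸, i.e. 6.546×10¹⁸/6.022×10²³ = 1.087×10⁻⁵ mol.
Photons absorbed: 0.692 × 1.087×10⁻⁵ = 7.522×10⁻⁶ mol.
Product: Φ × n_abs = 0.87 × 7.522×10⁻⁶ = 6.544×10⁻⁶ mol.
As a count: 6.544×10⁻⁶ × 6.022×10²³ = 3.9×10¹⁸.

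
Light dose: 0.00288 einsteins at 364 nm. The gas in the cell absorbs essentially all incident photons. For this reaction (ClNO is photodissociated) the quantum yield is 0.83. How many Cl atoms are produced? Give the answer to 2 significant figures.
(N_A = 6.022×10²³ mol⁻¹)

1.4×10²¹ atoms

Product: Φ × n_abs = 0.83 × 0.00288 = 0.002390 mol.
As a count: 0.002390 × 6.022×10²³ = 1.4×10²¹.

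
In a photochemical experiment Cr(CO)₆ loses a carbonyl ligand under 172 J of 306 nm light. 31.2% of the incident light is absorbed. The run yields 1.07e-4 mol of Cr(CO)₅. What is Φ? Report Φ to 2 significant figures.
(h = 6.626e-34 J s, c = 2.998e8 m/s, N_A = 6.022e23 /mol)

Photon energy at 306 nm: hc/λ = (6.626e-34)(2.998e8)/(306e-9) = 6.492e-19 J.
Photons incident: 172 / 6.492e-19 = 2.649e20, i.e. 2.649e20/6.022e23 = 4.399e-4 mol.
Photons absorbed: 0.312 × 4.399e-4 = 1.372e-4 mol.
Φ = 1.07e-4 mol / 1.372e-4 mol photons = 0.78.

Φ = 0.78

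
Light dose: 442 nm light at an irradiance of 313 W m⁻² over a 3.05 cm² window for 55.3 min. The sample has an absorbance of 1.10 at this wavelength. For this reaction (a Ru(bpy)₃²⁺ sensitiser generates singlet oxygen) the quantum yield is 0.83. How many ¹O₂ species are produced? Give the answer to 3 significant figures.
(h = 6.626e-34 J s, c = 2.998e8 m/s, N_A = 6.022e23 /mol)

Photon energy at 442 nm: hc/λ = (6.626e-34)(2.998e8)/(442e-9) = 4.494e-19 J.
Energy delivered: (313 W m⁻²)(3.05e-4 m²)(3318 s) = 316.8 J.
Photons incident: 316.8 / 4.494e-19 = 7.049e20, i.e. 7.049e20/6.022e23 = 0.001171 mol.
Fraction absorbed: 1 − 10^(−1.10) = 0.9206.
Photons absorbed: 0.9206 × 0.001171 = 0.001078 mol.
Product: Φ × n_abs = 0.83 × 0.001078 = 8.947e-4 mol.
As a count: 8.947e-4 × 6.022e23 = 5.39e20.

5.39e20 species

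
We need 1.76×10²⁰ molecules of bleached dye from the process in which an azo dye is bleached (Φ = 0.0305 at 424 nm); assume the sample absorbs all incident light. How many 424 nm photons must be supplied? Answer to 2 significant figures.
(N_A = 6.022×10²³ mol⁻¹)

Product: 1.76×10²⁰ / 6.022×10²³ = 2.923×10⁻⁴ mol.
Photons that must be absorbed: 2.923×10⁻⁴ / 0.0305 = 0.009584 mol.
Photon count: 0.009584 × 6.022×10²³ = 5.8×10²¹.

5.8×10²¹ photons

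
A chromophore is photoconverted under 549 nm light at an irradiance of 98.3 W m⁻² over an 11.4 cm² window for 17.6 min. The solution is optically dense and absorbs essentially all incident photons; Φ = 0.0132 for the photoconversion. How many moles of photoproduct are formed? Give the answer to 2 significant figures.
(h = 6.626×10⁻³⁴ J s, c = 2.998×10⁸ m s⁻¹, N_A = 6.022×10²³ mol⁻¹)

Photon energy at 549 nm: hc/λ = (6.626×10⁻³⁴)(2.998×10⁸)/(549×10⁻⁹) = 3.618×10⁻¹⁹ J.
Energy delivered: (98.3 W m⁻²)(11.4×10⁻⁴ m²)(1056 s) = 118.3 J.
Photons incident: 118.3 / 3.618×10⁻¹⁹ = 3.270×10²⁰, i.e. 3.270×10²⁰/6.022×10²³ = 5.430×10⁻⁴ mol.
Product: Φ × n_abs = 0.0132 × 5.430×10⁻⁴ = 7.168×10⁻⁶ mol.

7.2×10⁻⁶ mol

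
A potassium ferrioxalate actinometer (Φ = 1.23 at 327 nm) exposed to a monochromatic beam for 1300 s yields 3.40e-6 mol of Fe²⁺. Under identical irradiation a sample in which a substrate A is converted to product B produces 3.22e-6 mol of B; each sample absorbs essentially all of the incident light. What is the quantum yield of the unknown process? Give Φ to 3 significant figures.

Photons absorbed by the actinometer: 3.40e-6 / 1.23 = 2.764e-6 mol.
Φ(unknown) = 3.22e-6 / 2.764e-6 = 1.16.

Φ = 1.16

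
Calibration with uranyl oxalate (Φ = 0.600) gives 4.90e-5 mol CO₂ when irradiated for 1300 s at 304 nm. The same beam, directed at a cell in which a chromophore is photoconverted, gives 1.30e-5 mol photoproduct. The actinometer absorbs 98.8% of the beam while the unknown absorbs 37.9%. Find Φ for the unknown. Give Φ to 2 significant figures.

Φ = 0.41

Photons absorbed by the actinometer: 4.90e-5 / 0.600 = 8.167e-5 mol.
Incident flux: 8.167e-5 / 0.988 = 8.266e-5 einstein.
Absorbed by unknown: 0.379 × 8.266e-5 = 3.133e-5 mol.
Φ(unknown) = 1.30e-5 / 3.133e-5 = 0.41.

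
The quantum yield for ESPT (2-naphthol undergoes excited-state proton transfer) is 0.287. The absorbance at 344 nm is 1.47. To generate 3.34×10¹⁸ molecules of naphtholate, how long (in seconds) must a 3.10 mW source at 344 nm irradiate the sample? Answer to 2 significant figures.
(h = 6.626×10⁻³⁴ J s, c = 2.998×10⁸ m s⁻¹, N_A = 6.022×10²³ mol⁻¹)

t ≈ 2200 s

Product: 3.34×10¹⁸ / 6.022×10²³ = 5.546×10⁻⁶ mol.
Photons that must be absorbed: 5.546×10⁻⁶ / 0.287 = 1.932×10⁻⁵ mol.
Fraction absorbed: 1 − 10^(−1.47) = 0.9661.
Incident photons needed: 1.932×10⁻⁵ / 0.9661 = 2.000×10⁻⁵ mol.
Photon energy: hc/λ = 5.775×10⁻¹⁹ J; per mole, 3.478×10⁵ J mol⁻¹.
Energy required: 2.000×10⁻⁵ × 3.478×10⁵ = 6.956 J.
Time: 6.956 J / 0.0031 W = 2200 s.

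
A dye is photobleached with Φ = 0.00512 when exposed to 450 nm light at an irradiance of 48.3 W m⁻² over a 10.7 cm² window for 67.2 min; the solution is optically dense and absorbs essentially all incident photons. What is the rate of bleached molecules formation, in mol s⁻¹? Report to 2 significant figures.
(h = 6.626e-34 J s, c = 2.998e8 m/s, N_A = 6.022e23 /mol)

Photon energy at 450 nm: hc/λ = (6.626e-34)(2.998e8)/(450e-9) = 4.414e-19 J.
Energy delivered: (48.3 W m⁻²)(10.7e-4 m²)(4032 s) = 208.4 J.
Photons incident: 208.4 / 4.414e-19 = 4.721e20, i.e. 4.721e20/6.022e23 = 7.840e-4 mol.
Product formed: 0.00512 × 7.840e-4 = 4.014e-6 mol.
Rate: 4.014e-6 / 4032 s = 1.0e-9 mol s⁻¹.

1.0e-9 mol s⁻¹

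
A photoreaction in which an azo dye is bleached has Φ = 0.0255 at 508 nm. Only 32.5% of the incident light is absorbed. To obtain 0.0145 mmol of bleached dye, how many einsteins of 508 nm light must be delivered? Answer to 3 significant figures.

Product: 0.0145 mmol = 1.45×10⁻⁵ mol.
Photons that must be absorbed: 1.45×10⁻⁵ / 0.0255 = 5.686×10⁻⁴ mol.
Incident photons needed: 5.686×10⁻⁴ / 0.325 = 0.001750 mol.

0.00175 einstein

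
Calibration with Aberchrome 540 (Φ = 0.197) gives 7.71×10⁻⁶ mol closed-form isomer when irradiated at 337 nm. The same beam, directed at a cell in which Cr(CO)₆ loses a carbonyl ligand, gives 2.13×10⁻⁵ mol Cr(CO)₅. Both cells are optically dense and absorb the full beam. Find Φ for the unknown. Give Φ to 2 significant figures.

Φ = 0.54

Photons absorbed by the actinometer: 7.71×10⁻⁶ / 0.197 = 3.914×10⁻⁵ mol.
Φ(unknown) = 2.13×10⁻⁵ / 3.914×10⁻⁵ = 0.54.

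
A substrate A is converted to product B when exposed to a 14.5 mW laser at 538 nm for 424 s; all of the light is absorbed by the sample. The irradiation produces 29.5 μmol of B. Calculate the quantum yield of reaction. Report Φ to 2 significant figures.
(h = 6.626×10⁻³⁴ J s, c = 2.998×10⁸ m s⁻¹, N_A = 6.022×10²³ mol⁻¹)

Φ = 1.1

Product: 29.5 μmol = 2.95×10⁻⁵ mol.
Photon energy at 538 nm: hc/λ = (6.626×10⁻³⁴)(2.998×10⁸)/(538×10⁻⁹) = 3.692×10⁻¹⁹ J.
Energy delivered: (14.5 mW)(424 s) = 6.148 J.
Photons incident: 6.148 / 3.692×10⁻¹⁹ = 1.665×10¹⁹, i.e. 1.665×10¹⁹/6.022×10²³ = 2.765×10⁻⁵ mol.
Φ = 2.95×10⁻⁵ mol / 2.765×10⁻⁵ mol photons = 1.1.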